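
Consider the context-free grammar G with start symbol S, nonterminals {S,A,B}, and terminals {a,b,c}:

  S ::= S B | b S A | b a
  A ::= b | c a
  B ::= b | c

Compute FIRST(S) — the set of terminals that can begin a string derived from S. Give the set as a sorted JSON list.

Compute FIRST by fixpoint:
round 1:
  A via A→b: +{b}
  A via A→c a: +{c}
  B via B→b: +{b}
  B via B→c: +{c}
  S via S→b S A: +{b}
  S: {b}  A: {b,c}  B: {b,c}
round 2: (stable)
  S: {b}  A: {b,c}  B: {b,c}

FIRST(S) = ["b"]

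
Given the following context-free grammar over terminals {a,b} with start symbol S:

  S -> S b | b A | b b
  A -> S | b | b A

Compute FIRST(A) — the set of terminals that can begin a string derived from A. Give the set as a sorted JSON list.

FIRST iteration:
round 1:
  A via A→b: +{b}
  S via S→b A: +{b}
  FIRST(S)={b}  FIRST(A)={b}
round 2: (no change)
  FIRST(S)={b}  FIRST(A)={b}

FIRST(A) = ["b"]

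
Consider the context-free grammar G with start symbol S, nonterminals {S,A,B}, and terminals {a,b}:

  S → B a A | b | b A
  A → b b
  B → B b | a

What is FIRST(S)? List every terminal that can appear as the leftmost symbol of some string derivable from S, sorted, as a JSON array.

Compute FIRST by fixpoint:
round 1:
  A via A→b b: +{b}
  B via B→a: +{a}
  S via S→B a A: +{a}
  S via S→b: +{b}
  S: {a,b}  A: {b}  B: {a}
round 2: (stable)
  S: {a,b}  A: {b}  B: {a}

FIRST(S) = ["a", "b"]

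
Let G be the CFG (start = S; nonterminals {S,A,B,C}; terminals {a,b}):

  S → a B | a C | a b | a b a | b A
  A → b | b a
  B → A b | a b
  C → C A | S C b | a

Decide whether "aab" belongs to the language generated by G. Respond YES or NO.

Convert to CNF:
  S -> T0 A | T1 B | T1 C | T1 T0 | T1 X3
  A -> T0 T1 | b
  B -> A T0 | T1 T0
  C -> C A | S X2 | a
  T0 -> b
  T1 -> a
  X2 -> C T0
  X3 -> T0 T1

CYK table (by increasing span):
  cell(0,0) a: {C,T1}  orig:{C}
  cell(1,1) a: {C,T1}  orig:{C}
  cell(2,2) b: {A,T0}  orig:{A}
  cell(0,1) aa: {S}
  cell(1,2) ab: {B,C,S,X2}  orig:{B,C,S}
  cell(0,2) aab: {S}

S ∈ T[0,2] ⇒ YES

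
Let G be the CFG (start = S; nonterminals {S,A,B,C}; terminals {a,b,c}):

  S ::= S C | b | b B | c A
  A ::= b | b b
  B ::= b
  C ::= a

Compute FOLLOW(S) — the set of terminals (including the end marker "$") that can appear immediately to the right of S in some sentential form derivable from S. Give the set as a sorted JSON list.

FIRST sets, iterate to fixpoint:
[1]
  A via A→b: +{b}
  B via B→b: +{b}
  C via C→a: +{a}
  S via S→b: +{b}
  S via S→c A: +{c}
  S: {b,c}  A: {b}  B: {b}  C: {a}
[2] (stable)
  S: {b,c}  A: {b}  B: {b}  C: {a}

Compute FOLLOW by fixpoint:
initialize: $ ∈ FOLLOW(S)
pass 1:
  S→S C: FOLLOW(S) ⊇ FIRST(C) = {a}; new: +{a}
  S→S C: FOLLOW(C) ⊇ FOLLOW(S) ⊇ {$,a}; new: +{$,a}
  S→b B: FOLLOW(B) ⊇ FOLLOW(S) ⊇ {$,a}; new: +{$,a}
  S→c A: FOLLOW(A) ⊇ FOLLOW(S) ⊇ {$,a}; new: +{$,a}
  FOLLOW[S]={$,a}  FOLLOW[A]={$,a}  FOLLOW[B]={$,a}  FOLLOW[C]={$,a}
pass 2: — fixpoint
  FOLLOW[S]={$,a}  FOLLOW[A]={$,a}  FOLLOW[B]={$,a}  FOLLOW[C]={$,a}

FOLLOW(S) = ["$", "a"]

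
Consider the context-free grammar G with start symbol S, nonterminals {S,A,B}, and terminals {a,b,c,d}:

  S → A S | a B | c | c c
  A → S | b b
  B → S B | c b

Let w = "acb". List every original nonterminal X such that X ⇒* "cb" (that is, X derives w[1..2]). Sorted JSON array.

Convert to CNF:
  S -> A S | T0 B | T2 T2 | c
  A -> A S | T0 B | T1 T1 | T2 T2 | c
  B -> S B | T2 T1
  T0 -> a
  T1 -> b
  T2 -> c

Fill CYK table bottom-up, restricted to cells inside w[1..2]:
  T[1,1] 'c' = {A,S,T2}  orig:{A,S}
  T[2,2] 'b' = {T1}  orig:{}
  T[1,2] 'cb' = {B}

Original NTs in T[1,2] deriving "cb": ["B"]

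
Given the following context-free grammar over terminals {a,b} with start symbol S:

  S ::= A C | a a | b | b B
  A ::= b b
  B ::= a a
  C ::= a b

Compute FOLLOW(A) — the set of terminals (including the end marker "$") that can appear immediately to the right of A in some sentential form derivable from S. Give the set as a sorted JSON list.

FIRST sets, iterate to fixpoint:
[1]
  A via A→b b: +{b}
  B via B→a a: +{a}
  C via C→a b: +{a}
  S via S→A C: +{b}
  S via S→a a: +{a}
  FIRST(S)={a,b}  FIRST(A)={b}  FIRST(B)={a}  FIRST(C)={a}
[2] (no change)
  FIRST(S)={a,b}  FIRST(A)={b}  FIRST(B)={a}  FIRST(C)={a}

FOLLOW iteration:
seed FOLLOW(S) with $
pass 1:
  S→A C: FOLLOW(A) ⊇ FIRST(C) = {a}; new: +{a}
  S→A C: FOLLOW(C) ⊇ FOLLOW(S) ⊇ {$}; new: +{$}
  S→b B: FOLLOW(B) ⊇ FOLLOW(S) ⊇ {$}; new: +{$}
  FOLLOW[S]={$}  FOLLOW[A]={a}  FOLLOW[B]={$}  FOLLOW[C]={$}
pass 2: done
  FOLLOW[S]={$}  FOLLOW[A]={a}  FOLLOW[B]={$}  FOLLOW[C]={$}

FOLLOW(A) = ["a"]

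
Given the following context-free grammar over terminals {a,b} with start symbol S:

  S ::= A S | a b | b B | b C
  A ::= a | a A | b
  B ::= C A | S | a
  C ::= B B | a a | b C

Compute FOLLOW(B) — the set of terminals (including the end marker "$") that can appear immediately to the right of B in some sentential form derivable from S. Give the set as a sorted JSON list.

FIRST iteration:
iter 1:
  A via A→a: +{a}
  A via A→b: +{b}
  B via B→a: +{a}
  C via C→B B: +{a}
  C via C→b C: +{b}
  S via S→A S: +{a,b}
  FIRST(S)={a,b}  FIRST(A)={a,b}  FIRST(B)={a}  FIRST(C)={a,b}
iter 2:
  B via B→C A: +{b}
  FIRST(S)={a,b}  FIRST(A)={a,b}  FIRST(B)={a,b}  FIRST(C)={a,b}
iter 3: (stable)
  FIRST(S)={a,b}  FIRST(A)={a,b}  FIRST(B)={a,b}  FIRST(C)={a,b}

FOLLOW iteration:
seed FOLLOW(S) with $
[1]
  B→C A: FOLLOW(C) ⊇ FIRST(A) = {a,b}; new: +{a,b}
  C→B B: FOLLOW(B) ⊇ FIRST(B) = {a,b}; new: +{a,b}
  S→A S: FOLLOW(A) ⊇ FIRST(S) = {a,b}; new: +{a,b}
  S→b B: FOLLOW(B) ⊇ FOLLOW(S) ⊇ {$}; new: +{$}
  S→b C: FOLLOW(C) ⊇ FOLLOW(S) ⊇ {$}; new: +{$}
  FOLLOW(S)={$}  FOLLOW(A)={a,b}  FOLLOW(B)={$,a,b}  FOLLOW(C)={$,a,b}
[2]
  B→C A: FOLLOW(A) ⊇ FOLLOW(B) ⊇ {$,a,b}; new: +{$}
  B→S: FOLLOW(S) ⊇ FOLLOW(B) ⊇ {$,a,b}; new: +{a,b}
  FOLLOW(S)={$,a,b}  FOLLOW(A)={$,a,b}  FOLLOW(B)={$,a,b}  FOLLOW(C)={$,a,b}
[3] (no change)
  FOLLOW(S)={$,a,b}  FOLLOW(A)={$,a,b}  FOLLOW(B)={$,a,b}  FOLLOW(C)={$,a,b}

FOLLOW(B) = ["$", "a", "b"]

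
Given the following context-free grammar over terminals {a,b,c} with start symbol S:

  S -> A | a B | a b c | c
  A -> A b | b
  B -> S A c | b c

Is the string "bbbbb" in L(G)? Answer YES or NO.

Convert to CNF:
  S -> A T0 | T2 B | T2 X4 | b | c
  A -> A T0 | b
  B -> S X3 | T0 T1
  T0 -> b
  T1 -> c
  T2 -> a
  X3 -> A T1
  X4 -> T0 T1

CYK fill:
  cell(0,0) b: {A,S,T0}  orig:{A,S}
  cell(1,1) b: {A,S,T0}  orig:{A,S}
  cell(2,2) b: {A,S,T0}  orig:{A,S}
  cell(3,3) b: {A,S,T0}  orig:{A,S}
  cell(4,4) b: {A,S,T0}  orig:{A,S}
  cell(0,1) bb: {A,S}
  cell(1,2) bb: {A,S}
  cell(2,3) bb: {A,S}
  cell(3,4) bb: {A,S}
  cell(0,2) bbb: {A,S}
  cell(1,3) bbb: {A,S}
  cell(2,4) bbb: {A,S}
  cell(0,3) bbbb: {A,S}
  cell(1,4) bbbb: {A,S}
  cell(0,4) bbbbb: {A,S}

S ∈ T[0,4] ⇒ YES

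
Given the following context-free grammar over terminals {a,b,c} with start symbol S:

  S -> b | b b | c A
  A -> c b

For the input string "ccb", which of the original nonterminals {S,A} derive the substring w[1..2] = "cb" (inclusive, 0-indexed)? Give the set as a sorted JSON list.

CNF form of G:
  S -> T0 A | T1 T1 | b
  A -> T0 T1
  T0 -> c
  T1 -> b

Fill CYK table bottom-up — only the sub-triangle for w[1..2]:
  T[1,1] 'c' = {T0}  orig:{}
  T[2,2] 'b' = {S,T1}  orig:{S}
  T[1,2] 'cb' = {A}

Original NTs in T[1,2] deriving "cb": ["A"]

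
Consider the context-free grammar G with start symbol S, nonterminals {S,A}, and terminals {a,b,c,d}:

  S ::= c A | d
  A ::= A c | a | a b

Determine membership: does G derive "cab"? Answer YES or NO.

CNF form of G:
  S -> T0 A | d
  A -> A T0 | T1 T2 | a
  T0 -> c
  T1 -> a
  T2 -> b

Fill CYK table bottom-up:
  T[0,0] 'c' = {T0}  orig:{}
  T[1,1] 'a' = {A,T1}  orig:{A}
  T[2,2] 'b' = {T2}  orig:{}
  T[0,1] 'ca' = {S}
  T[1,2] 'ab' = {A}
  T[0,2] 'cab' = {S}

S ∈ T[0,2] ⇒ YES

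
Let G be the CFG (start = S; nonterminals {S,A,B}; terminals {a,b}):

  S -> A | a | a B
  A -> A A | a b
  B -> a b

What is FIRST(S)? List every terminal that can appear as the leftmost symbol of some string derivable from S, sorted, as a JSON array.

Compute FIRST by fixpoint:
pass 1:
  A via A→a b: +{a}
  B via B→a b: +{a}
  S via S→A: +{a}
  S: {a}  A: {a}  B: {a}
pass 2: done
  S: {a}  A: {a}  B: {a}

FIRST(S) = ["a"]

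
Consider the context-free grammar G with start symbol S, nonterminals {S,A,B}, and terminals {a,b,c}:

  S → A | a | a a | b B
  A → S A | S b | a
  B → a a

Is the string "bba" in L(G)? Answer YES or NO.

Convert to CNF:
  S -> S A | S T0 | T0 B | T1 T1 | a
  A -> S A | S T0 | a
  B -> T1 T1
  T0 -> b
  T1 -> a

CYK fill:
  [0..0]={T0}  "b"  orig:{}
  [1..1]={T0}  "b"  orig:{}
  [2..2]={A,S,T1}  "a"  orig:{A,S}
  [0..1]=∅  "bb"
  [1..2]=∅  "ba"
  [0..2]=∅  "bba"

S ∉ T[0,2] ⇒ NO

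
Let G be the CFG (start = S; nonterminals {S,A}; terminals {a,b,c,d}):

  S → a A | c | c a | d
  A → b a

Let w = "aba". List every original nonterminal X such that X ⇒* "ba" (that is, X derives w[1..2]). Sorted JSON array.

Convert to CNF:
  S -> T1 A | T2 T1 | c | d
  A -> T0 T1
  T0 -> b
  T1 -> a
  T2 -> c

CYK fill, restricted to cells inside w[1..2]:
  cell(1,1) b: {T0}  orig:{}
  cell(2,2) a: {T1}  orig:{}
  cell(1,2) ba: {A}

Original NTs in T[1,2] deriving "ba": ["A"]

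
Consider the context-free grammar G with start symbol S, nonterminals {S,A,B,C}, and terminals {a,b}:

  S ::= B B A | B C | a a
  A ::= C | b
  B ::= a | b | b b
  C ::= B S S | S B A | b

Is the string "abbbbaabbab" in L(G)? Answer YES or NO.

CNF form of G:
  S -> B C | B X6 | T1 T1
  A -> B X2 | S X3 | b
  B -> T0 T0 | a | b
  C -> B X4 | S X5 | b
  T0 -> b
  T1 -> a
  X2 -> S S
  X3 -> B A
  X4 -> S S
  X5 -> B A
  X6 -> B A

CYK table (by increasing span):
  T[0,0] 'a' = {B,T1}  orig:{B}
  T[1,1] 'b' = {A,B,C,T0}  orig:{A,B,C}
  T[2,2] 'b' = {A,B,C,T0}  orig:{A,B,C}
  T[3,3] 'b' = {A,B,C,T0}  orig:{A,B,C}
  T[4,4] 'b' = {A,B,C,T0}  orig:{A,B,C}
  T[5,5] 'a' = {B,T1}  orig:{B}
  T[6,6] 'a' = {B,T1}  orig:{B}
  T[7,7] 'b' = {A,B,C,T0}  orig:{A,B,C}
  T[8,8] 'b' = {A,B,C,T0}  orig:{A,B,C}
  T[9,9] 'a' = {B,T1}  orig:{B}
  T[10,10] 'b' = {A,B,C,T0}  orig:{A,B,C}
  T[0,1] 'ab' = {S,X3,X5,X6}  orig:{S}
  T[1,2] 'bb' = {B,S,X3,X5,X6}  orig:{B,S}
  T[2,3] 'bb' = {B,S,X3,X5,X6}  orig:{B,S}
  T[3,4] 'bb' = {B,S,X3,X5,X6}  orig:{B,S}
  T[4,5] 'ba' = ∅
  T[5,6] 'aa' = {S}
  T[6,7] 'ab' = {S,X3,X5,X6}  orig:{S}
  T[7,8] 'bb' = {B,S,X3,X5,X6}  orig:{B,S}
  T[8,9] 'ba' = ∅
  T[9,10] 'ab' = {S,X3,X5,X6}  orig:{S}
  T[0,2] 'abb' = {S}
  T[1,3] 'bbb' = {S,X3,X5,X6}  orig:{S}
  T[2,4] 'bbb' = {S,X3,X5,X6}  orig:{S}
  T[3,5] 'bba' = ∅
  T[4,6] 'baa' = ∅
  T[5,7] 'aab' = {S}
  T[6,8] 'abb' = {S}
  T[7,9] 'bba' = ∅
  T[8,10] 'bab' = {S}
  T[0,3] 'abbb' = {A,C,S,X2,X4}  orig:{A,C,S}
  T[1,4] 'bbbb' = {A,C,S,X2,X4}  orig:{A,C,S}
  T[2,5] 'bbba' = ∅
  T[3,6] 'bbaa' = {X2,X4}  orig:{}
  T[4,7] 'baab' = ∅
  T[5,8] 'aabb' = {A,C,X2,X4}  orig:{A,C}
  T[6,9] 'abba' = ∅
  T[7,10] 'bbab' = {A,C,S,X2,X4}  orig:{A,C,S}
  T[0,4] 'abbbb' = {A,C,S,X2,X3,X4,X5,X6}  orig:{A,C,S}
  T[1,5] 'bbbba' = ∅
  T[2,6] 'bbbaa' = {A,C,X2,X4}  orig:{A,C}
  T[3,7] 'bbaab' = {X2,X4}  orig:{}
  T[4,8] 'baabb' = {A,C,S,X3,X5,X6}  orig:{A,C,S}
  T[5,9] 'aabba' = ∅
  T[6,10] 'abbab' = {A,C,S,X2,X3,X4,X5,X6}  orig:{A,C,S}
  T[0,5] 'abbbba' = ∅
  T[1,6] 'bbbbaa' = {A,C,S,X2,X3,X4,X5,X6}  orig:{A,C,S}
  T[2,7] 'bbbaab' = {A,C,X2,X4}  orig:{A,C}
  T[3,8] 'bbaabb' = {A,C,S,X3,X5,X6}  orig:{A,C,S}
  T[4,9] 'baabba' = ∅
  T[5,10] 'aabbab' = {A,C,S,X2,X3,X4,X5,X6}  orig:{A,C,S}
  T[0,6] 'abbbbaa' = {A,C,S,X2,X3,X4,X5,X6}  orig:{A,C,S}
  T[1,7] 'bbbbaab' = {A,C,S,X2,X3,X4,X5,X6}  orig:{A,C,S}
  T[2,8] 'bbbaabb' = {A,C,S,X2,X3,X4,X5,X6}  orig:{A,C,S}
  T[3,9] 'bbaabba' = ∅
  T[4,10] 'baabbab' = {A,C,S,X2,X3,X4,X5,X6}  orig:{A,C,S}
  T[0,7] 'abbbbaab' = {A,C,S,X2,X3,X4,X5,X6}  orig:{A,C,S}
  T[1,8] 'bbbbaabb' = {A,C,S,X2,X3,X4,X5,X6}  orig:{A,C,S}
  T[2,9] 'bbbaabba' = ∅
  T[3,10] 'bbaabbab' = {A,C,S,X2,X3,X4,X5,X6}  orig:{A,C,S}
  T[0,8] 'abbbbaabb' = {A,C,S,X2,X3,X4,X5,X6}  orig:{A,C,S}
  T[1,9] 'bbbbaabba' = ∅
  T[2,10] 'bbbaabbab' = {A,C,S,X2,X3,X4,X5,X6}  orig:{A,C,S}
  T[0,9] 'abbbbaabba' = ∅
  T[1,10] 'bbbbaabbab' = {A,C,S,X2,X3,X4,X5,X6}  orig:{A,C,S}
  T[0,10] 'abbbbaabbab' = {A,C,S,X2,X3,X4,X5,X6}  orig:{A,C,S}

S ∈ T[0,10] ⇒ YES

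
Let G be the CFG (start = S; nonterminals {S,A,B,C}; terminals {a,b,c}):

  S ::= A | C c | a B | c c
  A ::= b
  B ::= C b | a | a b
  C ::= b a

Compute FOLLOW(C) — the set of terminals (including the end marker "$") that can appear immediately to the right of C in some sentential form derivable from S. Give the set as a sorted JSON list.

FIRST sets, iterate to fixpoint:
round 1:
  A via A→b: +{b}
  B via B→a: +{a}
  C via C→b a: +{b}
  S via S→A: +{b}
  S via S→a B: +{a}
  S via S→c c: +{c}
  FIRST(S)={a,b,c}  FIRST(A)={b}  FIRST(B)={a}  FIRST(C)={b}
round 2:
  B via B→C b: +{b}
  FIRST(S)={a,b,c}  FIRST(A)={b}  FIRST(B)={a,b}  FIRST(C)={b}
round 3: done
  FIRST(S)={a,b,c}  FIRST(A)={b}  FIRST(B)={a,b}  FIRST(C)={b}

FOLLOW sets:
FOLLOW(S) := {$}
[1]
  B→C b: FOLLOW(C) ⊇ FIRST(b) = {b}; new: +{b}
  S→A: FOLLOW(A) ⊇ FOLLOW(S) ⊇ {$}; new: +{$}
  S→C c: FOLLOW(C) ⊇ FIRST(c) = {c}; new: +{c}
  S→a B: FOLLOW(B) ⊇ FOLLOW(S) ⊇ {$}; new: +{$}
  FOLLOW(S)={$}  FOLLOW(A)={$}  FOLLOW(B)={$}  FOLLOW(C)={b,c}
[2] (no change)
  FOLLOW(S)={$}  FOLLOW(A)={$}  FOLLOW(B)={$}  FOLLOW(C)={b,c}

FOLLOW(C) = ["b", "c"]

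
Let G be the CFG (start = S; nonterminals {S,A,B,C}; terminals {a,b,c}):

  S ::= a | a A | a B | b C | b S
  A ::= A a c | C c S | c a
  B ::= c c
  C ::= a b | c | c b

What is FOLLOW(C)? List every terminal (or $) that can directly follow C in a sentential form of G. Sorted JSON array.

Compute FIRST by fixpoint:
iter 1:
  A via A→c a: +{c}
  B via B→c c: +{c}
  C via C→a b: +{a}
  C via C→c: +{c}
  S via S→a: +{a}
  S via S→b C: +{b}
  FIRST[S]={a,b}  FIRST[A]={c}  FIRST[B]={c}  FIRST[C]={a,c}
iter 2:
  A via A→C c S: +{a}
  FIRST[S]={a,b}  FIRST[A]={a,c}  FIRST[B]={c}  FIRST[C]={a,c}
iter 3: — fixpoint
  FIRST[S]={a,b}  FIRST[A]={a,c}  FIRST[B]={c}  FIRST[C]={a,c}

Compute FOLLOW by fixpoint:
seed FOLLOW(S) with $
pass 1:
  A→A a c: FOLLOW(A) ⊇ FIRST(a) = {a}; new: +{a}
  A→C c S: FOLLOW(C) ⊇ FIRST(c) = {c}; new: +{c}
  A→C c S: FOLLOW(S) ⊇ FOLLOW(A) ⊇ {a}; new: +{a}
  S→a A: FOLLOW(A) ⊇ FOLLOW(S) ⊇ {$,a}; new: +{$}
  S→a B: FOLLOW(B) ⊇ FOLLOW(S) ⊇ {$,a}; new: +{$,a}
  S→b C: FOLLOW(C) ⊇ FOLLOW(S) ⊇ {$,a}; new: +{$,a}
  FOLLOW[S]={$,a}  FOLLOW[A]={$,a}  FOLLOW[B]={$,a}  FOLLOW[C]={$,a,c}
pass 2: (no change)
  FOLLOW[S]={$,a}  FOLLOW[A]={$,a}  FOLLOW[B]={$,a}  FOLLOW[C]={$,a,c}

FOLLOW(C) = ["$", "a", "c"]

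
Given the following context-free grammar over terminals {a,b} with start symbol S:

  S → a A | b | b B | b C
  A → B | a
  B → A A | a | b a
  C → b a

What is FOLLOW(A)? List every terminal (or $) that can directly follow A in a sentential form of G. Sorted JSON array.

Compute FIRST by fixpoint:
iter 1:
  A via A→a: +{a}
  B via B→A A: +{a}
  B via B→b a: +{b}
  C via C→b a: +{b}
  S via S→a A: +{a}
  S via S→b: +{b}
  S: {a,b}  A: {a}  B: {a,b}  C: {b}
iter 2:
  A via A→B: +{b}
  S: {a,b}  A: {a,b}  B: {a,b}  C: {b}
iter 3: (no change)
  S: {a,b}  A: {a,b}  B: {a,b}  C: {b}

Compute FOLLOW by fixpoint:
seed FOLLOW(S) with $
pass 1:
  B→A A: FOLLOW(A) ⊇ FIRST(A) = {a,b}; new: +{a,b}
  S→a A: FOLLOW(A) ⊇ FOLLOW(S) ⊇ {$}; new: +{$}
  S→b B: FOLLOW(B) ⊇ FOLLOW(S) ⊇ {$}; new: +{$}
  S→b C: FOLLOW(C) ⊇ FOLLOW(S) ⊇ {$}; new: +{$}
  S: {$}  A: {$,a,b}  B: {$}  C: {$}
pass 2:
  A→B: FOLLOW(B) ⊇ FOLLOW(A) ⊇ {$,a,b}; new: +{a,b}
  S: {$}  A: {$,a,b}  B: {$,a,b}  C: {$}
pass 3: — fixpoint
  S: {$}  A: {$,a,b}  B: {$,a,b}  C: {$}

FOLLOW(A) = ["$", "a", "b"]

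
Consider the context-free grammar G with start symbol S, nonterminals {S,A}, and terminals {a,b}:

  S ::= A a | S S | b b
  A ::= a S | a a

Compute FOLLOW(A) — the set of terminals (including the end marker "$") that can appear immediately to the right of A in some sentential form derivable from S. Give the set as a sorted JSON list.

FIRST iteration:
pass 1:
  A via A→a S: +{a}
  S via S→A a: +{a}
  S via S→b b: +{b}
  S: {a,b}  A: {a}
pass 2: (stable)
  S: {a,b}  A: {a}

Compute FOLLOW by fixpoint:
FOLLOW(S) := {$}
[1]
  S→A a: FOLLOW(A) ⊇ FIRST(a) = {a}; new: +{a}
  S→S S: FOLLOW(S) ⊇ FIRST(S) = {a,b}; new: +{a,b}
  S: {$,a,b}  A: {a}
[2] (no change)
  S: {$,a,b}  A: {a}

FOLLOW(A) = ["a"]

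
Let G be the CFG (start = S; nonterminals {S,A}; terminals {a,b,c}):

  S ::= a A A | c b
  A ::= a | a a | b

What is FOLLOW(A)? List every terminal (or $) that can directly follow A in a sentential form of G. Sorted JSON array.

Compute FIRST by fixpoint:
round 1:
  A via A→a: +{a}
  A via A→b: +{b}
  S via S→a A A: +{a}
  S via S→c b: +{c}
  FIRST[S]={a,c}  FIRST[A]={a,b}
round 2: (stable)
  FIRST[S]={a,c}  FIRST[A]={a,b}

FOLLOW sets:
FOLLOW(S) := {$}
[1]
  S→a A A: FOLLOW(A) ⊇ FIRST(A) = {a,b}; new: +{a,b}
  S→a A A: FOLLOW(A) ⊇ FOLLOW(S) ⊇ {$}; new: +{$}
  S: {$}  A: {$,a,b}
[2] (no change)
  S: {$}  A: {$,a,b}

FOLLOW(A) = ["$", "a", "b"]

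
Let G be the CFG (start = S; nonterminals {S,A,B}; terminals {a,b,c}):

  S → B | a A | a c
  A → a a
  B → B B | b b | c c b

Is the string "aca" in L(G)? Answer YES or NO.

Convert to CNF:
  S -> B B | T0 A | T0 T2 | T1 T1 | T2 X4
  A -> T0 T0
  B -> B B | T1 T1 | T2 X3
  T0 -> a
  T1 -> b
  T2 -> c
  X3 -> T2 T1
  X4 -> T2 T1

Fill CYK table bottom-up:
  [0..0]={T0}  "a"  orig:{}
  [1..1]={T2}  "c"  orig:{}
  [2..2]={T0}  "a"  orig:{}
  [0..1]={S}  "ac"
  [1..2]=∅  "ca"
  [0..2]=∅  "aca"

S ∉ T[0,2] ⇒ NO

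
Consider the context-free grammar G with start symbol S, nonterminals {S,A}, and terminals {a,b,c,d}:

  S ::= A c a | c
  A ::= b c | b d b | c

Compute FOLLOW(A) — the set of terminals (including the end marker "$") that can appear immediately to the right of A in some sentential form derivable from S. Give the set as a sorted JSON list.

Compute FIRST by fixpoint:
round 1:
  A via A→b c: +{b}
  A via A→c: +{c}
  S via S→A c a: +{b,c}
  S: {b,c}  A: {b,c}
round 2: (stable)
  S: {b,c}  A: {b,c}

Compute FOLLOW by fixpoint:
seed FOLLOW(S) with $
[1]
  S→A c a: FOLLOW(A) ⊇ FIRST(c) = {c}; new: +{c}
  S: {$}  A: {c}
[2] — fixpoint
  S: {$}  A: {c}

FOLLOW(A) = ["c"]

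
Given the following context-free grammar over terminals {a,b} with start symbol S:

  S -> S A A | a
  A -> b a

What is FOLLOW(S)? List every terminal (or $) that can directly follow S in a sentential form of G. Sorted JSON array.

Compute FIRST by fixpoint:
pass 1:
  A via A→b a: +{b}
  S via S→a: +{a}
  FIRST(S)={a}  FIRST(A)={b}
pass 2: (no change)
  FIRST(S)={a}  FIRST(A)={b}

FOLLOW iteration:
FOLLOW(S) := {$}
pass 1:
  S→S A A: FOLLOW(S) ⊇ FIRST(A) = {b}; new: +{b}
  S→S A A: FOLLOW(A) ⊇ FIRST(A) = {b}; new: +{b}
  S→S A A: FOLLOW(A) ⊇ FOLLOW(S) ⊇ {$,b}; new: +{$}
  FOLLOW[S]={$,b}  FOLLOW[A]={$,b}
pass 2: done
  FOLLOW[S]={$,b}  FOLLOW[A]={$,b}

FOLLOW(S) = ["$", "b"]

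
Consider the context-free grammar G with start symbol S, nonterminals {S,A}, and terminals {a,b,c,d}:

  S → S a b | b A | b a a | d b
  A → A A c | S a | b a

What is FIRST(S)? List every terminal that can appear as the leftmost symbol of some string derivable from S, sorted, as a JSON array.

FIRST sets, iterate to fixpoint:
round 1:
  A via A→b a: +{b}
  S via S→b A: +{b}
  S via S→d b: +{d}
  FIRST(S)={b,d}  FIRST(A)={b}
round 2:
  A via A→S a: +{d}
  FIRST(S)={b,d}  FIRST(A)={b,d}
round 3: done
  FIRST(S)={b,d}  FIRST(A)={b,d}

FIRST(S) = ["b", "d"]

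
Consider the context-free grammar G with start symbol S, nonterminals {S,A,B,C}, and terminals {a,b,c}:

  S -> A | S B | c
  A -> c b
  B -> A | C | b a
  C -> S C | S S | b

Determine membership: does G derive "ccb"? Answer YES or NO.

CNF form of G:
  S -> S B | T0 T1 | c
  A -> T0 T1
  B -> S C | S S | T0 T1 | T1 T2 | b
  C -> S C | S S | b
  T0 -> c
  T1 -> b
  T2 -> a

CYK fill:
  cell(0,0) c: {S,T0}  orig:{S}
  cell(1,1) c: {S,T0}  orig:{S}
  cell(2,2) b: {B,C,T1}  orig:{B,C}
  cell(0,1) cc: {B,C}
  cell(1,2) cb: {A,B,C,S}
  cell(0,2) ccb: {B,C,S}

S ∈ T[0,2] ⇒ YES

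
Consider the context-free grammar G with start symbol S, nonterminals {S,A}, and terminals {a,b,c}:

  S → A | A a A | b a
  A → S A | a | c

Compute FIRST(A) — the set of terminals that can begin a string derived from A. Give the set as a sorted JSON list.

Compute FIRST by fixpoint:
round 1:
  A via A→a: +{a}
  A via A→c: +{c}
  S via S→A: +{a,c}
  S via S→b a: +{b}
  S: {a,b,c}  A: {a,c}
round 2:
  A via A→S A: +{b}
  S: {a,b,c}  A: {a,b,c}
round 3: (stable)
  S: {a,b,c}  A: {a,b,c}

FIRST(A) = ["a", "b", "c"]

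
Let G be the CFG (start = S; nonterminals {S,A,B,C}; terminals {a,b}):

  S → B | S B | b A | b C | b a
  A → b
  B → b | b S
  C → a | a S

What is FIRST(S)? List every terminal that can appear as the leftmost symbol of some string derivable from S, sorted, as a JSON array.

Compute FIRST by fixpoint:
[1]
  A via A→b: +{b}
  B via B→b: +{b}
  C via C→a: +{a}
  S via S→B: +{b}
  S: {b}  A: {b}  B: {b}  C: {a}
[2] done
  S: {b}  A: {b}  B: {b}  C: {a}

FIRST(S) = ["b"]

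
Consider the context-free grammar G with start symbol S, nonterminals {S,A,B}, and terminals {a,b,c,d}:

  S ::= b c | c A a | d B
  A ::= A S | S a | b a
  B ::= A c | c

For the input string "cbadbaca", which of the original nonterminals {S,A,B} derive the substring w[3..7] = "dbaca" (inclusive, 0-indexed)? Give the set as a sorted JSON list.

CNF form of G:
  S -> T1 T2 | T2 X4 | T3 B
  A -> A S | S T0 | T1 T0
  B -> A T2 | c
  T0 -> a
  T1 -> b
  T2 -> c
  T3 -> d
  X4 -> A T0

CYK fill — only the sub-triangle for w[3..7]:
  T[3,3] 'd' = {T3}  orig:{}
  T[4,4] 'b' = {T1}  orig:{}
  T[5,5] 'a' = {T0}  orig:{}
  T[6,6] 'c' = {B,T2}  orig:{B}
  T[7,7] 'a' = {T0}  orig:{}
  T[3,4] 'db' = ∅
  T[4,5] 'ba' = {A}
  T[5,6] 'ac' = ∅
  T[6,7] 'ca' = ∅
  T[3,5] 'dba' = ∅
  T[4,6] 'bac' = {B}
  T[5,7] 'aca' = ∅
  T[3,6] 'dbac' = {S}
  T[4,7] 'baca' = ∅
  T[3,7] 'dbaca' = {A}

Original NTs in T[3,7] deriving "dbaca": ["A"]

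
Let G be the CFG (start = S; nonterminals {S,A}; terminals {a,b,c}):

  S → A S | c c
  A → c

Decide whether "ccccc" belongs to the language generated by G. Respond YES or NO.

Convert to CNF:
  S -> A S | T0 T0
  A -> c
  T0 -> c

CYK fill:
  T[0,0] 'c' = {A,T0}  orig:{A}
  T[1,1] 'c' = {A,T0}  orig:{A}
  T[2,2] 'c' = {A,T0}  orig:{A}
  T[3,3] 'c' = {A,T0}  orig:{A}
  T[4,4] 'c' = {A,T0}  orig:{A}
  T[0,1] 'cc' = {S}
  T[1,2] 'cc' = {S}
  T[2,3] 'cc' = {S}
  T[3,4] 'cc' = {S}
  T[0,2] 'ccc' = {S}
  T[1,3] 'ccc' = {S}
  T[2,4] 'ccc' = {S}
  T[0,3] 'cccc' = {S}
  T[1,4] 'cccc' = {S}
  T[0,4] 'ccccc' = {S}

S ∈ T[0,4] ⇒ YES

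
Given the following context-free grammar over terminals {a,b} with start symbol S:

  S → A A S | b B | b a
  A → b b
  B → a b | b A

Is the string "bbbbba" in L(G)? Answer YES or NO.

CNF form of G:
  S -> A X2 | T0 B | T0 T1
  A -> T0 T0
  B -> T0 A | T1 T0
  T0 -> b
  T1 -> a
  X2 -> A S

CYK fill:
  [0..0]={T0}  "b"  orig:{}
  [1..1]={T0}  "b"  orig:{}
  [2..2]={T0}  "b"  orig:{}
  [3..3]={T0}  "b"  orig:{}
  [4..4]={T0}  "b"  orig:{}
  [5..5]={T1}  "a"  orig:{}
  [0..1]={A}  "bb"
  [1..2]={A}  "bb"
  [2..3]={A}  "bb"
  [3..4]={A}  "bb"
  [4..5]={S}  "ba"
  [0..2]={B}  "bbb"
  [1..3]={B}  "bbb"
  [2..4]={B}  "bbb"
  [3..5]=∅  "bba"
  [0..3]={S}  "bbbb"
  [1..4]={S}  "bbbb"
  [2..5]={X2}  "bbba"  orig:{}
  [0..4]=∅  "bbbbb"
  [1..5]=∅  "bbbba"
  [0..5]={S}  "bbbbba"

S ∈ T[0,5] ⇒ YES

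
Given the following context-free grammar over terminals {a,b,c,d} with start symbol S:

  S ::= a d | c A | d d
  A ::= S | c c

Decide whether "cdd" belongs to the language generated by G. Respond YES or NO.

Convert to CNF:
  S -> T0 T1 | T1 T1 | T2 A
  A -> T0 T1 | T1 T1 | T2 A | T2 T2
  T0 -> a
  T1 -> d
  T2 -> c

CYK fill:
  cell(0,0) c: {T2}  orig:{}
  cell(1,1) d: {T1}  orig:{}
  cell(2,2) d: {T1}  orig:{}
  cell(0,1) cd: ∅
  cell(1,2) dd: {A,S}
  cell(0,2) cdd: {A,S}

S ∈ T[0,2] ⇒ YES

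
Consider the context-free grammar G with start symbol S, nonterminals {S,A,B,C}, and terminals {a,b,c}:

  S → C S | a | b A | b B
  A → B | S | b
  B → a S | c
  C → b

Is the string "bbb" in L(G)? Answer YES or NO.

CNF form of G:
  S -> C S | T1 A | T1 B | a
  A -> C S | T0 S | T1 A | T1 B | a | b | c
  B -> T0 S | c
  C -> b
  T0 -> a
  T1 -> b

CYK table (by increasing span):
  T[0,0] 'b' = {A,C,T1}  orig:{A,C}
  T[1,1] 'b' = {A,C,T1}  orig:{A,C}
  T[2,2] 'b' = {A,C,T1}  orig:{A,C}
  T[0,1] 'bb' = {A,S}
  T[1,2] 'bb' = {A,S}
  T[0,2] 'bbb' = {A,S}

S ∈ T[0,2] ⇒ YES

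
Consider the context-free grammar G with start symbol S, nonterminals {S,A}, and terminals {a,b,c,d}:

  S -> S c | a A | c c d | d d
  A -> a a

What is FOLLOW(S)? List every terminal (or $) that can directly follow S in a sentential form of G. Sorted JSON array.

FIRST iteration:
[1]
  A via A→a a: +{a}
  S via S→a A: +{a}
  S via S→c c d: +{c}
  S via S→d d: +{d}
  S: {a,c,d}  A: {a}
[2] done
  S: {a,c,d}  A: {a}

FOLLOW iteration:
seed FOLLOW(S) with $
[1]
  S→S c: FOLLOW(S) ⊇ FIRST(c) = {c}; new: +{c}
  S→a A: FOLLOW(A) ⊇ FOLLOW(S) ⊇ {$,c}; new: +{$,c}
  FOLLOW[S]={$,c}  FOLLOW[A]={$,c}
[2] — fixpoint
  FOLLOW[S]={$,c}  FOLLOW[A]={$,c}

FOLLOW(S) = ["$", "c"]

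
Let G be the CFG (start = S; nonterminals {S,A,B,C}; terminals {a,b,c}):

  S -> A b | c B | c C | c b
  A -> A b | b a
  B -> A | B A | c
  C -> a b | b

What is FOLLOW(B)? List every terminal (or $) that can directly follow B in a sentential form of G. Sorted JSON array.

Compute FIRST by fixpoint:
round 1:
  A via A→b a: +{b}
  B via B→A: +{b}
  B via B→c: +{c}
  C via C→a b: +{a}
  C via C→b: +{b}
  S via S→A b: +{b}
  S via S→c B: +{c}
  FIRST(S)={b,c}  FIRST(A)={b}  FIRST(B)={b,c}  FIRST(C)={a,b}
round 2: (stable)
  FIRST(S)={b,c}  FIRST(A)={b}  FIRST(B)={b,c}  FIRST(C)={a,b}

FOLLOW iteration:
seed FOLLOW(S) with $
round 1:
  A→A b: FOLLOW(A) ⊇ FIRST(b) = {b}; new: +{b}
  B→B A: FOLLOW(B) ⊇ FIRST(A) = {b}; new: +{b}
  S→c B: FOLLOW(B) ⊇ FOLLOW(S) ⊇ {$}; new: +{$}
  S→c C: FOLLOW(C) ⊇ FOLLOW(S) ⊇ {$}; new: +{$}
  S: {$}  A: {b}  B: {$,b}  C: {$}
round 2:
  B→A: FOLLOW(A) ⊇ FOLLOW(B) ⊇ {$,b}; new: +{$}
  S: {$}  A: {$,b}  B: {$,b}  C: {$}
round 3: — fixpoint
  S: {$}  A: {$,b}  B: {$,b}  C: {$}

FOLLOW(B) = ["$", "b"]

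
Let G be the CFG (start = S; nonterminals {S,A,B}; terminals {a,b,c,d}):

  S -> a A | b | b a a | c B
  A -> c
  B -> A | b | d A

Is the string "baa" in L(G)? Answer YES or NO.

CNF form of G:
  S -> T1 A | T2 X4 | T3 B | b
  A -> c
  B -> T0 A | b | c
  T0 -> d
  T1 -> a
  T2 -> b
  T3 -> c
  X4 -> T1 T1

CYK table (by increasing span):
  T[0,0] 'b' = {B,S,T2}  orig:{B,S}
  T[1,1] 'a' = {T1}  orig:{}
  T[2,2] 'a' = {T1}  orig:{}
  T[0,1] 'ba' = ∅
  T[1,2] 'aa' = {X4}  orig:{}
  T[0,2] 'baa' = {S}

S ∈ T[0,2] ⇒ YES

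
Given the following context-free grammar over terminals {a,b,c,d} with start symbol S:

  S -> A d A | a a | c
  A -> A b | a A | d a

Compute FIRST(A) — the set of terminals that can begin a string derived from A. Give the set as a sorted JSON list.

FIRST sets, iterate to fixpoint:
pass 1:
  A via A→a A: +{a}
  A via A→d a: +{d}
  S via S→A d A: +{a,d}
  S via S→c: +{c}
  FIRST(S)={a,c,d}  FIRST(A)={a,d}
pass 2: (stable)
  FIRST(S)={a,c,d}  FIRST(A)={a,d}

FIRST(A) = ["a", "d"]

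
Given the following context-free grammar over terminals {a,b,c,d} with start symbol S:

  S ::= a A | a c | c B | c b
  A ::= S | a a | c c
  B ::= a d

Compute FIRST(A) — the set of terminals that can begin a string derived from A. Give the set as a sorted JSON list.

FIRST sets, iterate to fixpoint:
pass 1:
  A via A→a a: +{a}
  A via A→c c: +{c}
  B via B→a d: +{a}
  S via S→a A: +{a}
  S via S→c B: +{c}
  FIRST[S]={a,c}  FIRST[A]={a,c}  FIRST[B]={a}
pass 2: — fixpoint
  FIRST[S]={a,c}  FIRST[A]={a,c}  FIRST[B]={a}

FIRST(A) = ["a", "c"]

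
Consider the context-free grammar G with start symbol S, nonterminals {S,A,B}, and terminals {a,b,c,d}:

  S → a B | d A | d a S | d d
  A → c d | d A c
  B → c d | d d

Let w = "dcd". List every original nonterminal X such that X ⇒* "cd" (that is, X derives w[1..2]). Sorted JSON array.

CNF form of G:
  S -> T1 A | T1 T1 | T1 X4 | T2 B
  A -> T0 T1 | T1 X3
  B -> T0 T1 | T1 T1
  T0 -> c
  T1 -> d
  T2 -> a
  X3 -> A T0
  X4 -> T2 S

CYK table (by increasing span) — only the sub-triangle for w[1..2]:
  cell(1,1) c: {T0}  orig:{}
  cell(2,2) d: {T1}  orig:{}
  cell(1,2) cd: {A,B}

Original NTs in T[1,2] deriving "cd": ["A", "B"]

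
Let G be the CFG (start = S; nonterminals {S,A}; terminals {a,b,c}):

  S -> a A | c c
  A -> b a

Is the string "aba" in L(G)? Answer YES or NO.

Convert to CNF:
  S -> T1 A | T2 T2
  A -> T0 T1
  T0 -> b
  T1 -> a
  T2 -> c

Fill CYK table bottom-up:
  cell(0,0) a: {T1}  orig:{}
  cell(1,1) b: {T0}  orig:{}
  cell(2,2) a: {T1}  orig:{}
  cell(0,1) ab: ∅
  cell(1,2) ba: {A}
  cell(0,2) aba: {S}

S ∈ T[0,2] ⇒ YES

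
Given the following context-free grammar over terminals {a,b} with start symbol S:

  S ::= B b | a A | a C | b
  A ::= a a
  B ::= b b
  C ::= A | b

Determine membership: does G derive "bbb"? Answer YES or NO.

Convert to CNF:
  S -> B T1 | T0 A | T0 C | b
  A -> T0 T0
  B -> T1 T1
  C -> T0 T0 | b
  T0 -> a
  T1 -> b

Fill CYK table bottom-up:
  T[0,0] 'b' = {C,S,T1}  orig:{C,S}
  T[1,1] 'b' = {C,S,T1}  orig:{C,S}
  T[2,2] 'b' = {C,S,T1}  orig:{C,S}
  T[0,1] 'bb' = {B}
  T[1,2] 'bb' = {B}
  T[0,2] 'bbb' = {S}

S ∈ T[0,2] ⇒ YES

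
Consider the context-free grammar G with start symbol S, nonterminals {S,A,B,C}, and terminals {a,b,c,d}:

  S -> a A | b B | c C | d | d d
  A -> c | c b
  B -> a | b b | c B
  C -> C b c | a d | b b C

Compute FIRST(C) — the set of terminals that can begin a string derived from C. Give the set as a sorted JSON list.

FIRST iteration:
pass 1:
  A via A→c: +{c}
  B via B→a: +{a}
  B via B→b b: +{b}
  B via B→c B: +{c}
  C via C→a d: +{a}
  C via C→b b C: +{b}
  S via S→a A: +{a}
  S via S→b B: +{b}
  S via S→c C: +{c}
  S via S→d: +{d}
  FIRST[S]={a,b,c,d}  FIRST[A]={c}  FIRST[B]={a,b,c}  FIRST[C]={a,b}
pass 2: — fixpoint
  FIRST[S]={a,b,c,d}  FIRST[A]={c}  FIRST[B]={a,b,c}  FIRST[C]={a,b}

FIRST(C) = ["a", "b"]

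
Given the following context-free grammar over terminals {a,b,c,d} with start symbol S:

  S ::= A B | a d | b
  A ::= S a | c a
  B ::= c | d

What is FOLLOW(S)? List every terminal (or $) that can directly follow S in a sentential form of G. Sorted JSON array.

Compute FIRST by fixpoint:
round 1:
  A via A→c a: +{c}
  B via B→c: +{c}
  B via B→d: +{d}
  S via S→A B: +{c}
  S via S→a d: +{a}
  S via S→b: +{b}
  FIRST[S]={a,b,c}  FIRST[A]={c}  FIRST[B]={c,d}
round 2:
  A via A→S a: +{a,b}
  FIRST[S]={a,b,c}  FIRST[A]={a,b,c}  FIRST[B]={c,d}
round 3: — fixpoint
  FIRST[S]={a,b,c}  FIRST[A]={a,b,c}  FIRST[B]={c,d}

Compute FOLLOW by fixpoint:
FOLLOW(S) := {$}
round 1:
  A→S a: FOLLOW(S) ⊇ FIRST(a) = {a}; new: +{a}
  S→A B: FOLLOW(A) ⊇ FIRST(B) = {c,d}; new: +{c,d}
  S→A B: FOLLOW(B) ⊇ FOLLOW(S) ⊇ {$,a}; new: +{$,a}
  S: {$,a}  A: {c,d}  B: {$,a}
round 2: done
  S: {$,a}  A: {c,d}  B: {$,a}

FOLLOW(S) = ["$", "a"]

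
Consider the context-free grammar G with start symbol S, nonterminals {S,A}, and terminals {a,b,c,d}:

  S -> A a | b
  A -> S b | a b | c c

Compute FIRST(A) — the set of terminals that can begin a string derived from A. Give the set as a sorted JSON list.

Compute FIRST by fixpoint:
pass 1:
  A via A→a b: +{a}
  A via A→c c: +{c}
  S via S→A a: +{a,c}
  S via S→b: +{b}
  FIRST[S]={a,b,c}  FIRST[A]={a,c}
pass 2:
  A via A→S b: +{b}
  FIRST[S]={a,b,c}  FIRST[A]={a,b,c}
pass 3: — fixpoint
  FIRST[S]={a,b,c}  FIRST[A]={a,b,c}

FIRST(A) = ["a", "b", "c"]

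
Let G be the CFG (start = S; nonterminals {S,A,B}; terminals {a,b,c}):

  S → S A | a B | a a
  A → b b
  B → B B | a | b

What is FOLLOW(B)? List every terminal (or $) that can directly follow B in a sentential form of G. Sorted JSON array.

Compute FIRST by fixpoint:
pass 1:
  A via A→b b: +{b}
  B via B→a: +{a}
  B via B→b: +{b}
  S via S→a B: +{a}
  S: {a}  A: {b}  B: {a,b}
pass 2: (stable)
  S: {a}  A: {b}  B: {a,b}

FOLLOW iteration:
initialize: $ ∈ FOLLOW(S)
[1]
  B→B B: FOLLOW(B) ⊇ FIRST(B) = {a,b}; new: +{a,b}
  S→S A: FOLLOW(S) ⊇ FIRST(A) = {b}; new: +{b}
  S→S A: FOLLOW(A) ⊇ FOLLOW(S) ⊇ {$,b}; new: +{$,b}
  S→a B: FOLLOW(B) ⊇ FOLLOW(S) ⊇ {$,b}; new: +{$}
  FOLLOW(S)={$,b}  FOLLOW(A)={$,b}  FOLLOW(B)={$,a,b}
[2] (stable)
  FOLLOW(S)={$,b}  FOLLOW(A)={$,b}  FOLLOW(B)={$,a,b}

FOLLOW(B) = ["$", "a", "b"]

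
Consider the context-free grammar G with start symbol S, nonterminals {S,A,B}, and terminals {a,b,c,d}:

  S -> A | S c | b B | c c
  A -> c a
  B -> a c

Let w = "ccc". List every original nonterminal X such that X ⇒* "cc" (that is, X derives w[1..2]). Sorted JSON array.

CNF form of G:
  S -> S T0 | T0 T0 | T0 T1 | T2 B
  A -> T0 T1
  B -> T1 T0
  T0 -> c
  T1 -> a
  T2 -> b

CYK table (by increasing span) (cells [i..j] with 1 ≤ i ≤ j ≤ 2 only):
  T[1,1] 'c' = {T0}  orig:{}
  T[2,2] 'c' = {T0}  orig:{}
  T[1,2] 'cc' = {S}

Original NTs in T[1,2] deriving "cc": ["S"]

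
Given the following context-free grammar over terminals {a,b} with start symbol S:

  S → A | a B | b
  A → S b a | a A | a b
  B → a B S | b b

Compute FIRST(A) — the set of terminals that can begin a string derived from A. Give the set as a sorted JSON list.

Compute FIRST by fixpoint:
[1]
  A via A→a A: +{a}
  B via B→a B S: +{a}
  B via B→b b: +{b}
  S via S→A: +{a}
  S via S→b: +{b}
  FIRST(S)={a,b}  FIRST(A)={a}  FIRST(B)={a,b}
[2]
  A via A→S b a: +{b}
  FIRST(S)={a,b}  FIRST(A)={a,b}  FIRST(B)={a,b}
[3] (no change)
  FIRST(S)={a,b}  FIRST(A)={a,b}  FIRST(B)={a,b}

FIRST(A) = ["a", "b"]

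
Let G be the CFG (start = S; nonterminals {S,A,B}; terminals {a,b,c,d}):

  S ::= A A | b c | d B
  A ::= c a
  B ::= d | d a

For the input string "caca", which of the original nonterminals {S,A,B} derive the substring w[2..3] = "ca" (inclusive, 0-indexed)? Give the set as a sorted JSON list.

Convert to CNF:
  S -> A A | T2 B | T3 T0
  A -> T0 T1
  B -> T2 T1 | d
  T0 -> c
  T1 -> a
  T2 -> d
  T3 -> b

Fill CYK table bottom-up (cells [i..j] with 2 ≤ i ≤ j ≤ 3 only):
  cell(2,2) c: {T0}  orig:{}
  cell(3,3) a: {T1}  orig:{}
  cell(2,3) ca: {A}

Original NTs in T[2,3] deriving "ca": ["A"]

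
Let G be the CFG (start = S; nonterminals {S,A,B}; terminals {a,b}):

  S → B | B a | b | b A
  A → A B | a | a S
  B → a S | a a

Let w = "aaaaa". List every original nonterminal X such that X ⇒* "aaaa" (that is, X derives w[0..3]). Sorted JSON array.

CNF form of G:
  S -> B T0 | T0 S | T0 T0 | T1 A | b
  A -> A B | T0 S | a
  B -> T0 S | T0 T0
  T0 -> a
  T1 -> b

CYK fill, restricted to cells inside w[0..3]:
  [0..0]={A,T0}  "a"  orig:{A}
  [1..1]={A,T0}  "a"  orig:{A}
  [2..2]={A,T0}  "a"  orig:{A}
  [3..3]={A,T0}  "a"  orig:{A}
  [0..1]={B,S}  "aa"
  [1..2]={B,S}  "aa"
  [2..3]={B,S}  "aa"
  [0..2]={A,B,S}  "aaa"
  [1..3]={A,B,S}  "aaa"
  [0..3]={A,B,S}  "aaaa"

Original NTs in T[0,3] deriving "aaaa": ["A", "B", "S"]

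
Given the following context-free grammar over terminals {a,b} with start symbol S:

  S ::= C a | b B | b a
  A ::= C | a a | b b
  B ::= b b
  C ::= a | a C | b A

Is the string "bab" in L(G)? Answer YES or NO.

Convert to CNF:
  S -> C T0 | T1 B | T1 T0
  A -> T0 C | T0 T0 | T1 A | T1 T1 | a
  B -> T1 T1
  C -> T0 C | T1 A | a
  T0 -> a
  T1 -> b

CYK fill:
  [0..0]={T1}  "b"  orig:{}
  [1..1]={A,C,T0}  "a"  orig:{A,C}
  [2..2]={T1}  "b"  orig:{}
  [0..1]={A,C,S}  "ba"
  [1..2]=∅  "ab"
  [0..2]=∅  "bab"

S ∉ T[0,2] ⇒ NO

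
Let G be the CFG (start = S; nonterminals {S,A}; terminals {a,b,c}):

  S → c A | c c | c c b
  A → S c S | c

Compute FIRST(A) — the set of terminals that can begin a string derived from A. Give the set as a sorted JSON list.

Compute FIRST by fixpoint:
iter 1:
  A via A→c: +{c}
  S via S→c A: +{c}
  FIRST(S)={c}  FIRST(A)={c}
iter 2: done
  FIRST(S)={c}  FIRST(A)={c}

FIRST(A) = ["c"]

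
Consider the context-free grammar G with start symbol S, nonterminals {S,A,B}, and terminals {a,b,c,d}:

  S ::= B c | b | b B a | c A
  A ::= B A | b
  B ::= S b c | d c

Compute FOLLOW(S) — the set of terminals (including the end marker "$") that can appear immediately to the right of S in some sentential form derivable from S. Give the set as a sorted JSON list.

FIRST iteration:
pass 1:
  A via A→b: +{b}
  B via B→d c: +{d}
  S via S→B c: +{d}
  S via S→b: +{b}
  S via S→c A: +{c}
  S: {b,c,d}  A: {b}  B: {d}
pass 2:
  A via A→B A: +{d}
  B via B→S b c: +{b,c}
  S: {b,c,d}  A: {b,d}  B: {b,c,d}
pass 3:
  A via A→B A: +{c}
  S: {b,c,d}  A: {b,c,d}  B: {b,c,d}
pass 4: done
  S: {b,c,d}  A: {b,c,d}  B: {b,c,d}

FOLLOW iteration:
seed FOLLOW(S) with $
pass 1:
  A→B A: FOLLOW(B) ⊇ FIRST(A) = {b,c,d}; new: +{b,c,d}
  B→S b c: FOLLOW(S) ⊇ FIRST(b) = {b}; new: +{b}
  S→b B a: FOLLOW(B) ⊇ FIRST(a) = {a}; new: +{a}
  S→c A: FOLLOW(A) ⊇ FOLLOW(S) ⊇ {$,b}; new: +{$,b}
  S: {$,b}  A: {$,b}  B: {a,b,c,d}
pass 2: done
  S: {$,b}  A: {$,b}  B: {a,b,c,d}

FOLLOW(S) = ["$", "b"]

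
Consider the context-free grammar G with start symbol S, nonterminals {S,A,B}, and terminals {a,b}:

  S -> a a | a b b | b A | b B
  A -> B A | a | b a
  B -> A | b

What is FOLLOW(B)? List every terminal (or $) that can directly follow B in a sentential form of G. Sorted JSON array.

Compute FIRST by fixpoint:
pass 1:
  A via A→a: +{a}
  A via A→b a: +{b}
  B via B→A: +{a,b}
  S via S→a a: +{a}
  S via S→b A: +{b}
  S: {a,b}  A: {a,b}  B: {a,b}
pass 2: (no change)
  S: {a,b}  A: {a,b}  B: {a,b}

FOLLOW iteration:
FOLLOW(S) := {$}
[1]
  A→B A: FOLLOW(B) ⊇ FIRST(A) = {a,b}; new: +{a,b}
  B→A: FOLLOW(A) ⊇ FOLLOW(B) ⊇ {a,b}; new: +{a,b}
  S→b A: FOLLOW(A) ⊇ FOLLOW(S) ⊇ {$}; new: +{$}
  S→b B: FOLLOW(B) ⊇ FOLLOW(S) ⊇ {$}; new: +{$}
  FOLLOW[S]={$}  FOLLOW[A]={$,a,b}  FOLLOW[B]={$,a,b}
[2] (no change)
  FOLLOW[S]={$}  FOLLOW[A]={$,a,b}  FOLLOW[B]={$,a,b}

FOLLOW(B) = ["$", "a", "b"]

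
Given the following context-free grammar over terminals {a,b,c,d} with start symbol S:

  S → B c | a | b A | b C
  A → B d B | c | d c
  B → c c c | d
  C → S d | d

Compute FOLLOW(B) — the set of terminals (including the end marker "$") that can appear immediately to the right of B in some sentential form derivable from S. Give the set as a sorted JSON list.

Compute FIRST by fixpoint:
round 1:
  A via A→c: +{c}
  A via A→d c: +{d}
  B via B→c c c: +{c}
  B via B→d: +{d}
  C via C→d: +{d}
  S via S→B c: +{c,d}
  S via S→a: +{a}
  S via S→b A: +{b}
  S: {a,b,c,d}  A: {c,d}  B: {c,d}  C: {d}
round 2:
  C via C→S d: +{a,b,c}
  S: {a,b,c,d}  A: {c,d}  B: {c,d}  C: {a,b,c,d}
round 3: (no change)
  S: {a,b,c,d}  A: {c,d}  B: {c,d}  C: {a,b,c,d}

Compute FOLLOW by fixpoint:
seed FOLLOW(S) with $
[1]
  A→B d B: FOLLOW(B) ⊇ FIRST(d) = {d}; new: +{d}
  C→S d: FOLLOW(S) ⊇ FIRST(d) = {d}; new: +{d}
  S→B c: FOLLOW(B) ⊇ FIRST(c) = {c}; new: +{c}
  S→b A: FOLLOW(A) ⊇ FOLLOW(S) ⊇ {$,d}; new: +{$,d}
  S→b C: FOLLOW(C) ⊇ FOLLOW(S) ⊇ {$,d}; new: +{$,d}
  S: {$,d}  A: {$,d}  B: {c,d}  C: {$,d}
[2]
  A→B d B: FOLLOW(B) ⊇ FOLLOW(A) ⊇ {$,d}; new: +{$}
  S: {$,d}  A: {$,d}  B: {$,c,d}  C: {$,d}
[3] (no change)
  S: {$,d}  A: {$,d}  B: {$,c,d}  C: {$,d}

FOLLOW(B) = ["$", "c", "d"]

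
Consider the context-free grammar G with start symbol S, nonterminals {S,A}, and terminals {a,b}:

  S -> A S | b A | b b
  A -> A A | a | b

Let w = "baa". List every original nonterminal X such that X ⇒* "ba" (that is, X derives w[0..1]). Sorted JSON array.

CNF form of G:
  S -> A S | T0 A | T0 T0
  A -> A A | a | b
  T0 -> b

CYK fill, restricted to cells inside w[0..1]:
  cell(0,0) b: {A,T0}  orig:{A}
  cell(1,1) a: {A}
  cell(0,1) ba: {A,S}

Original NTs in T[0,1] deriving "ba": ["A", "S"]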